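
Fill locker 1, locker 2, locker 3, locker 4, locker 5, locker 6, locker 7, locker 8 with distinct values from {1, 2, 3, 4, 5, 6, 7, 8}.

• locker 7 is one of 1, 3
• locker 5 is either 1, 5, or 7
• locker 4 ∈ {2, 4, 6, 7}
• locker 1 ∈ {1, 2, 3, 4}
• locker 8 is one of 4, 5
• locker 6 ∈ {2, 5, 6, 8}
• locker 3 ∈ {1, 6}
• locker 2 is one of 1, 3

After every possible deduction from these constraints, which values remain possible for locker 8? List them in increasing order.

4, 5

Among the 8 variables, 8 fits only locker 6 (and all 8 values in {1, 2, 3, 4, 5, 6, 7, 8} must be used), so locker 6 = 8.
locker 2 and locker 7 between them cover only {1, 3} — a naked pair. Remove those values from locker 1, locker 3, locker 5.
locker 3 has just one choice, so locker 3 = 6. Strike 6 from locker 4.
No further eliminations apply; locker 8 can still be any of 4, 5.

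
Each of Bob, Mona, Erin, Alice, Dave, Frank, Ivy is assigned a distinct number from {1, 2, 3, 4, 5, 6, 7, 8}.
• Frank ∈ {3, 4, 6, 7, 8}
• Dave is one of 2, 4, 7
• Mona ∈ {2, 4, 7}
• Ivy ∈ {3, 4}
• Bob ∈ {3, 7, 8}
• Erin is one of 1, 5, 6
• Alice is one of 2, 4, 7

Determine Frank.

6

Mona, Alice, Dave between them cover only {2, 4, 7} — a naked triple. Remove those values from Bob, Frank, Ivy.
Ivy must be 3 (only option left). Eliminate 3 elsewhere: Bob, Frank.
Bob must be 8 (only option left). Eliminate 8 elsewhere: Frank.
So Frank = 6.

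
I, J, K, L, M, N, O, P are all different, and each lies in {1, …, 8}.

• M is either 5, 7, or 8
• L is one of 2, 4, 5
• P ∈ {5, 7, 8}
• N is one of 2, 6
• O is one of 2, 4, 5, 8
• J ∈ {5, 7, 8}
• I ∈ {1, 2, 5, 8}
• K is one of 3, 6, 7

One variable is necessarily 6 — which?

Among the 8 variables, 1 fits only I (and all 8 values in {1, 2, 3, 4, 5, 6, 7, 8} must be used), so I = 1.
Among the 7 still-open variables, 3 fits only K (and all 7 values in {2, 3, 4, 5, 6, 7, 8} must be used), so K = 3.
Among the 6 still-open variables, 6 fits only N (and all 6 values in {2, 4, 5, 6, 7, 8} must be used), so N = 6.

N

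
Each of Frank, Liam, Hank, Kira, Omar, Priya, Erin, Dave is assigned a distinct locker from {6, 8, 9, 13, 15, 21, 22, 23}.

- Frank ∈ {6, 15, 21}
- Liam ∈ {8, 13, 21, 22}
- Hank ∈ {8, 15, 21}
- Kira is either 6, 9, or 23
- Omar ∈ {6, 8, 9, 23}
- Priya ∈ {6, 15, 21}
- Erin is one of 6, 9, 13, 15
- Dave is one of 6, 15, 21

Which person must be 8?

Among the 8 variables, 22 fits only Liam (and all 8 values in {6, 8, 9, 13, 15, 21, 22, 23} must be used), so Liam = 22.
The 7 still-open variables draw from only 7 values {6, 8, 9, 13, 15, 21, 23}, so each is used; only Erin can be 13, hence Erin = 13.
Frank, Priya, Dave between them cover only {6, 15, 21} — a naked triple. Remove those values from Hank, Kira, Omar.
So 8 goes to Hank.

Hank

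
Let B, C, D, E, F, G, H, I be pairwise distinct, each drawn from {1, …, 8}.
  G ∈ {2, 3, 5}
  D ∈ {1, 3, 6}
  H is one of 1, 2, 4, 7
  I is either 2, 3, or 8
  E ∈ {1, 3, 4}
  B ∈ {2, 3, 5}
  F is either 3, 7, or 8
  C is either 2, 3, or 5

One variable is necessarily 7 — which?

F

The 8 variables draw from only 8 values {1, 2, 3, 4, 5, 6, 7, 8}, so each is used; only D can be 6, hence D = 6.
B, C, G share exactly the 3 values {2, 3, 5}; by pigeonhole those values go to them, so strike 2, 3, 5 from E, F, H, I.
I's domain is down to {8}, so I = 8. So F can't be 8.
So 7 goes to F.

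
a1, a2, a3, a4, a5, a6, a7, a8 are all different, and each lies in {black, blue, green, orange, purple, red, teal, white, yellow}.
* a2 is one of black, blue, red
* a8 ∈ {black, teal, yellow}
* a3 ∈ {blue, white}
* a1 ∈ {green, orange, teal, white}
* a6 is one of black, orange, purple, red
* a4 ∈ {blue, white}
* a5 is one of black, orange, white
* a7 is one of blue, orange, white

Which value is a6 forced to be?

The 2 variables a3 and a4 are confined to {blue, white}, which locks those values in; drop them from a1, a2, a5, a7.
a7 must be orange (only option left). Eliminate orange elsewhere: a1, a5, a6.
a5 has just one choice, so a5 = black. Strike black from a2, a6, a8.
a2's domain is down to {red}, so a2 = red. Strike red from a6.
So a6 = purple.

purple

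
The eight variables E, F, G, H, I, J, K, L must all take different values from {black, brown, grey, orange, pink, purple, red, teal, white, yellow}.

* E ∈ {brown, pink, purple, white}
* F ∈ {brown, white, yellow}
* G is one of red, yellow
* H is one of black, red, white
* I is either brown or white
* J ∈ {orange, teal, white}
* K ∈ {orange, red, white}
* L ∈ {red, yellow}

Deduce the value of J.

teal

G and L share exactly the 2 values {red, yellow}; by pigeonhole those values go to them, so strike red, yellow from F, H, K.
The 2 variables F and I are confined to {brown, white}, which locks those values in; drop them from E, H, J, K.
H's domain is down to {black}, so H = black.
K has just one choice, so K = orange. So J can't be orange.
So J = teal.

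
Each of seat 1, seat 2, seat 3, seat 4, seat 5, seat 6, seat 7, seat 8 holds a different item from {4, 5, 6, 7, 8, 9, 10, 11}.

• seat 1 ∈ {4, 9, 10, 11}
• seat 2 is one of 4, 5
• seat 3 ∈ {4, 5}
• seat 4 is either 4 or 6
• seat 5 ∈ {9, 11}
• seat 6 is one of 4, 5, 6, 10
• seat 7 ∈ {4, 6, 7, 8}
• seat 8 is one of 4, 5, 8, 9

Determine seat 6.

Among the 8 variables, 7 fits only seat 7 (and all 8 values in {4, 5, 6, 7, 8, 9, 10, 11} must be used), so seat 7 = 7.
Among the 7 still-open variables, 8 fits only seat 8 (and all 7 values in {4, 5, 6, 8, 9, 10, 11} must be used), so seat 8 = 8.
seat 2 and seat 3 share exactly the 2 values {4, 5}; by pigeonhole those values go to them, so strike 4, 5 from seat 1, seat 4, seat 6.
seat 4's domain is down to {6}, so seat 4 = 6. So seat 6 can't be 6.
So seat 6 = 10.

10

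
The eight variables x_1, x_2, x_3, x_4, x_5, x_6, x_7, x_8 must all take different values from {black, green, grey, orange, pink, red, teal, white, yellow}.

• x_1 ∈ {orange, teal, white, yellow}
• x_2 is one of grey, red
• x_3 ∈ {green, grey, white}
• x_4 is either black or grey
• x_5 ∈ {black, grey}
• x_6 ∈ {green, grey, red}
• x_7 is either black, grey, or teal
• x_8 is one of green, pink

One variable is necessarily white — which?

x_3

The 2 variables x_4 and x_5 are confined to {black, grey}, which locks those values in; drop them from x_2, x_3, x_6, x_7.
That leaves x_2 = red. Eliminate red elsewhere: x_6.
x_6 must be green (only option left). Remove green from x_3, x_8.
So white goes to x_3.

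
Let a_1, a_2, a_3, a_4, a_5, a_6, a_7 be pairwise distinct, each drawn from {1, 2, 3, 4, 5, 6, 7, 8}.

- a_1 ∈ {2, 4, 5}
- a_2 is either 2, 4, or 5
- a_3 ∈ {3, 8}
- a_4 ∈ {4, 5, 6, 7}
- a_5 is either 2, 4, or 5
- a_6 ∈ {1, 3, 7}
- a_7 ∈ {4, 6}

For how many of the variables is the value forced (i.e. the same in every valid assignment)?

2

a_1, a_2, a_5 between them cover only {2, 4, 5} — a naked triple. Remove those values from a_4, a_7.
a_7's domain is down to {6}, so a_7 = 6. Strike 6 from a_4.
a_4 must be 7 (only option left). Remove 7 from a_6.
Determined: a_4=7, a_7=6. The other variables each still have more than one consistent value. That makes 2.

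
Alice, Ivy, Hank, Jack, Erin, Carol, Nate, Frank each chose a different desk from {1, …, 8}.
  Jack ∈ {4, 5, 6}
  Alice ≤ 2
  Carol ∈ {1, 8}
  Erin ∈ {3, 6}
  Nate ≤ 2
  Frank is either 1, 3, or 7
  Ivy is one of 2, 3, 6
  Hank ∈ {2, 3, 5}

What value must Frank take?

7

The 8 variables together cover exactly {1, 2, 3, 4, 5, 6, 7, 8} — 8 values for 8 variables — and 4 appears only in Jack's list, so Jack = 4.
The 7 still-open variables draw from only 7 values {1, 2, 3, 5, 6, 7, 8}, so each is used; only Hank can be 5, hence Hank = 5.
The 6 still-open variables together cover exactly {1, 2, 3, 6, 7, 8} — 6 values for 6 variables — and 7 appears only in Frank's list, so Frank = 7.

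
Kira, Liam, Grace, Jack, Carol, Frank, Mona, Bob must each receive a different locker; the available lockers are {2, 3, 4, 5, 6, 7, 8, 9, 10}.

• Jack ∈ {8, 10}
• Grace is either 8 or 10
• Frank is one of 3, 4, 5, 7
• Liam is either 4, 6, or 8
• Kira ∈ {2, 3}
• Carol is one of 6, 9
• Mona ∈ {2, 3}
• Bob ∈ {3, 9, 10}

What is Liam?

Kira and Mona between them cover only {2, 3} — a naked pair. Remove those values from Frank, Bob.
The 2 variables Grace and Jack are confined to {8, 10}, which locks those values in; drop them from Liam, Bob.
Bob's domain is down to {9}, so Bob = 9. Remove 9 from Carol.
Carol has just one choice, so Carol = 6. So Liam can't be 6.
So Liam = 4.

4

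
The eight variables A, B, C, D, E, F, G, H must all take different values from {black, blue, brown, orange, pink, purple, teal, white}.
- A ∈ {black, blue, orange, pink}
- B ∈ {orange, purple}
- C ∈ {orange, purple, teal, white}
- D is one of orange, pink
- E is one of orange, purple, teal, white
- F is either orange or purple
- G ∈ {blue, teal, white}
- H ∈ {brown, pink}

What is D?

pink

The 8 variables together cover exactly {black, blue, brown, orange, pink, purple, teal, white} — 8 values for 8 variables — and black appears only in A's list, so A = black.
The 7 still-open variables together cover exactly {blue, brown, orange, pink, purple, teal, white} — 7 values for 7 variables — and blue appears only in G's list, so G = blue.
Among the 6 still-open variables, brown fits only H (and all 6 values in {brown, orange, pink, purple, teal, white} must be used), so H = brown.
The 5 still-open variables draw from only 5 values {orange, pink, purple, teal, white}, so each is used; only D can be pink, hence D = pink.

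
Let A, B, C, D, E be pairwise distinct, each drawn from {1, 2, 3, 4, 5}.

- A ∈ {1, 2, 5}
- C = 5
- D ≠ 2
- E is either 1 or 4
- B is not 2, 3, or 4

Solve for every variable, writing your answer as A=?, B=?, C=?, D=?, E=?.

A=2, B=1, C=5, D=3, E=4

C has just one choice, so C = 5. Eliminate 5 elsewhere: A, B, D.
That leaves B = 1. So A, D, E can't be 1.
E has just one choice, so E = 4. So D can't be 4.
A must be 2 (only option left).
D has just one choice, so D = 3.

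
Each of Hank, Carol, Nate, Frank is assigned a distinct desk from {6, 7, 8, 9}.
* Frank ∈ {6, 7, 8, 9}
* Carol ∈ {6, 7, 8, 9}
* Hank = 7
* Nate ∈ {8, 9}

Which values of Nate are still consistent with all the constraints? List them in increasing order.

8, 9

Hank must be 7 (only option left). Strike 7 from Carol, Frank.
No further eliminations apply; Nate can still be any of 8, 9.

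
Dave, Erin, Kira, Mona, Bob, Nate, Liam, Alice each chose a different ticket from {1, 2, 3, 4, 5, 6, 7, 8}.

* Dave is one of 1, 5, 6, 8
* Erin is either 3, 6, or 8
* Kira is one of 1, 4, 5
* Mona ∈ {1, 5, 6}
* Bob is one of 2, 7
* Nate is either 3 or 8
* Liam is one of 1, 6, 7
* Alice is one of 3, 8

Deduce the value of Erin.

6

The 8 variables together cover exactly {1, 2, 3, 4, 5, 6, 7, 8} — 8 values for 8 variables — and 2 appears only in Bob's list, so Bob = 2.
The 7 still-open variables draw from only 7 values {1, 3, 4, 5, 6, 7, 8}, so each is used; only Kira can be 4, hence Kira = 4.
The 6 still-open variables together cover exactly {1, 3, 5, 6, 7, 8} — 6 values for 6 variables — and 7 appears only in Liam's list, so Liam = 7.
The 2 variables Nate and Alice are confined to {3, 8}, which locks those values in; drop them from Dave, Erin.
So Erin = 6.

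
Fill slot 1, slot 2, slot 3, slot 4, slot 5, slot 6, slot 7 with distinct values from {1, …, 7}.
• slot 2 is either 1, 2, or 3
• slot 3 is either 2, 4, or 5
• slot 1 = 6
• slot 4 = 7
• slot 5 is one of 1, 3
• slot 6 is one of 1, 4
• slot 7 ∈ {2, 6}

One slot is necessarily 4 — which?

slot 6

slot 1 has just one choice, so slot 1 = 6. Eliminate 6 elsewhere: slot 7.
slot 4 has just one choice, so slot 4 = 7.
slot 7 must be 2 (only option left). Eliminate 2 elsewhere: slot 2, slot 3.
Among the 4 still-open variables, 5 fits only slot 3 (and all 4 values in {1, 3, 4, 5} must be used), so slot 3 = 5.
The 3 still-open variables draw from only 3 values {1, 3, 4}, so each is used; only slot 6 can be 4, hence slot 6 = 4.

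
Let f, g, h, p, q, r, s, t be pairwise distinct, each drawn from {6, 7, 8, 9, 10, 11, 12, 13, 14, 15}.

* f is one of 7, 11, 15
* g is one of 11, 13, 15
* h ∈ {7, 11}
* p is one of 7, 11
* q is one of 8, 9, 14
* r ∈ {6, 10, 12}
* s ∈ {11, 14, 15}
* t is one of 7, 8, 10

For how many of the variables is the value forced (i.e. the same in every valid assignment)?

h and p between them cover only {7, 11} — a naked pair. Remove those values from f, g, s, t.
f has just one choice, so f = 15. Eliminate 15 elsewhere: g, s.
g's domain is down to {13}, so g = 13.
That leaves s = 14. Strike 14 from q.
Determined: f=15, g=13, s=14. The other variables each still have more than one consistent value. That makes 3.

3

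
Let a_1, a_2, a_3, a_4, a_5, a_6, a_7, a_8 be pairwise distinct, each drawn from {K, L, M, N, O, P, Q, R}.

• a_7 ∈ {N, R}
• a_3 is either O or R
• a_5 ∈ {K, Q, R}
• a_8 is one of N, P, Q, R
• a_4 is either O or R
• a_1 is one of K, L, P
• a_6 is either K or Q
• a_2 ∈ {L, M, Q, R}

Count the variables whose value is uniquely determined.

4

Among the 8 variables, M fits only a_2 (and all 8 values in {K, L, M, N, O, P, Q, R} must be used), so a_2 = M.
The 7 still-open variables draw from only 7 values {K, L, N, O, P, Q, R}, so each is used; only a_1 can be L, hence a_1 = L.
The 6 still-open variables draw from only 6 values {K, N, O, P, Q, R}, so each is used; only a_8 can be P, hence a_8 = P.
Among the 5 still-open variables, N fits only a_7 (and all 5 values in {K, N, O, Q, R} must be used), so a_7 = N.
The 2 variables a_3 and a_4 are confined to {O, R}, which locks those values in; drop them from a_5.
Determined: a_1=L, a_2=M, a_7=N, a_8=P. The other variables each still have more than one consistent value. That makes 4.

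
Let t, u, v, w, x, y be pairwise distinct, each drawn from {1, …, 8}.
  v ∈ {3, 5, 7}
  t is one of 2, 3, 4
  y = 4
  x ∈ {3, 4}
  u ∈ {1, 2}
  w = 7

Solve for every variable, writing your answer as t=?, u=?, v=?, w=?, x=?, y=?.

t=2, u=1, v=5, w=7, x=3, y=4

w's domain is down to {7}, so w = 7. Remove 7 from v.
y must be 4 (only option left). So t, x can't be 4.
x has just one choice, so x = 3. Eliminate 3 elsewhere: t, v.
That leaves t = 2. Remove 2 from u.
u must be 1 (only option left).
v has just one choice, so v = 5.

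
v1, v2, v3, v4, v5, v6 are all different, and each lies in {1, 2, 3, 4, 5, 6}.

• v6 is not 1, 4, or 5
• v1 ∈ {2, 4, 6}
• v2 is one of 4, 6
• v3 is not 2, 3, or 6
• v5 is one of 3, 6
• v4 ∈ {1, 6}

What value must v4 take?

1

The 6 variables together cover exactly {1, 2, 3, 4, 5, 6} — 6 values for 6 variables — and 5 appears only in v3's list, so v3 = 5.
The 5 still-open variables together cover exactly {1, 2, 3, 4, 6} — 5 values for 5 variables — and 1 appears only in v4's list, so v4 = 1.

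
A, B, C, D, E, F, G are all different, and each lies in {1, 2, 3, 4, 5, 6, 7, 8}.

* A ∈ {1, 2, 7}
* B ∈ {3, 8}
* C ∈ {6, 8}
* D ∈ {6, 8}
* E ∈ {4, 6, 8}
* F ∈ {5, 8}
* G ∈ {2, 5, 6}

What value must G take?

C and D between them cover only {6, 8} — a naked pair. Remove those values from B, E, F, G.
B must be 3 (only option left).
That leaves E = 4.
That leaves F = 5. Eliminate 5 elsewhere: G.
So G = 2.

2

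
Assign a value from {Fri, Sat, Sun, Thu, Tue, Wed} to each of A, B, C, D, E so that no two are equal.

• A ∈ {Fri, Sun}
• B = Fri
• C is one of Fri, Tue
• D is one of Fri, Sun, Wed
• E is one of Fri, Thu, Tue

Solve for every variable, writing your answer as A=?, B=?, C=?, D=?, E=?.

B must be Fri (only option left). Strike Fri from A, C, D, E.
C's domain is down to {Tue}, so C = Tue. Strike Tue from E.
That leaves E = Thu.
That leaves A = Sun. Strike Sun from D.
D's domain is down to {Wed}, so D = Wed.

A=Sun, B=Fri, C=Tue, D=Wed, E=Thu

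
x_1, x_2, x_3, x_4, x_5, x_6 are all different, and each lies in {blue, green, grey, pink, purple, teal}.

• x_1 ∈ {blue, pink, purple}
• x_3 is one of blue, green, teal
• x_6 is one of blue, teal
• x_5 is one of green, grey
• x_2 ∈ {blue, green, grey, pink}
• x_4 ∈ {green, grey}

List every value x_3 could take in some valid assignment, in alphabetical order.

Among the 6 variables, purple fits only x_1 (and all 6 values in {blue, green, grey, pink, purple, teal} must be used), so x_1 = purple.
Among the 5 still-open variables, pink fits only x_2 (and all 5 values in {blue, green, grey, pink, teal} must be used), so x_2 = pink.
x_4 and x_5 share exactly the 2 values {green, grey}; by pigeonhole those values go to them, so strike green, grey from x_3.
No further eliminations apply; x_3 can still be any of blue, teal.

blue, teal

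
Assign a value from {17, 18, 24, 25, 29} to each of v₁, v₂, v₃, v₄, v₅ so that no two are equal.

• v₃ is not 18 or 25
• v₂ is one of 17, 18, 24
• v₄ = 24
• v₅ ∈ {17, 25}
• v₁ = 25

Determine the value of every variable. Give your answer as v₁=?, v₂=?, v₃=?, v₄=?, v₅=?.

v₁ must be 25 (only option left). Remove 25 from v₅.
v₄ has just one choice, so v₄ = 24. So v₂, v₃ can't be 24.
v₅ has just one choice, so v₅ = 17. Eliminate 17 elsewhere: v₂, v₃.
v₂'s domain is down to {18}, so v₂ = 18.
That leaves v₃ = 29.

v₁=25, v₂=18, v₃=29, v₄=24, v₅=17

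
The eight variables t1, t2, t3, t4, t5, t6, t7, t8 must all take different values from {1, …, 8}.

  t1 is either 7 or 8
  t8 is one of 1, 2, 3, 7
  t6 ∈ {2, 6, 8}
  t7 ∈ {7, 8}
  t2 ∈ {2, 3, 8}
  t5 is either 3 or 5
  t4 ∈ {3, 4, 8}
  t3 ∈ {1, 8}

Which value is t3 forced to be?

Among the 8 variables, 4 fits only t4 (and all 8 values in {1, 2, 3, 4, 5, 6, 7, 8} must be used), so t4 = 4.
Among the 7 still-open variables, 5 fits only t5 (and all 7 values in {1, 2, 3, 5, 6, 7, 8} must be used), so t5 = 5.
The 6 still-open variables draw from only 6 values {1, 2, 3, 6, 7, 8}, so each is used; only t6 can be 6, hence t6 = 6.
t1 and t7 share exactly the 2 values {7, 8}; by pigeonhole those values go to them, so strike 7, 8 from t2, t3, t8.
So t3 = 1.

1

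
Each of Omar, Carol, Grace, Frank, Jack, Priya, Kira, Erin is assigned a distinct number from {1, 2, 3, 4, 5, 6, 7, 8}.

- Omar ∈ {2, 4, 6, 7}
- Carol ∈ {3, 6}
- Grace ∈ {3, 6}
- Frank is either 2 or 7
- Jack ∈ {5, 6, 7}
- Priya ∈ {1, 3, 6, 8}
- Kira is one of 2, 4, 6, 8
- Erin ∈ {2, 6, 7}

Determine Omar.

4

The 8 variables draw from only 8 values {1, 2, 3, 4, 5, 6, 7, 8}, so each is used; only Priya can be 1, hence Priya = 1.
Among the 7 still-open variables, 5 fits only Jack (and all 7 values in {2, 3, 4, 5, 6, 7, 8} must be used), so Jack = 5.
The 6 still-open variables draw from only 6 values {2, 3, 4, 6, 7, 8}, so each is used; only Kira can be 8, hence Kira = 8.
The 5 still-open variables together cover exactly {2, 3, 4, 6, 7} — 5 values for 5 variables — and 4 appears only in Omar's list, so Omar = 4.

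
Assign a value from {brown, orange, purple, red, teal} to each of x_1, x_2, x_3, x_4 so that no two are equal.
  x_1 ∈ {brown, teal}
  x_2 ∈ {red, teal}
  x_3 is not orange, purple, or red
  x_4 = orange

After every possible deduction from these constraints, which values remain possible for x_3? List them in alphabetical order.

x_4 has just one choice, so x_4 = orange.
The 3 still-open variables draw from only 3 values {brown, red, teal}, so each is used; only x_2 can be red, hence x_2 = red.
No further eliminations apply; x_3 can still be any of brown, teal.

brown, teal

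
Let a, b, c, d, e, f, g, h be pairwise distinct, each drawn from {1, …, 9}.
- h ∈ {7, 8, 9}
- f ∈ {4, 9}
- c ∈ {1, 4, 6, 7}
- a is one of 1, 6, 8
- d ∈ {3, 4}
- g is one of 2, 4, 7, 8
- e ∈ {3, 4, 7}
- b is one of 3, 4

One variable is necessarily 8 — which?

The 8 variables together cover exactly {1, 2, 3, 4, 6, 7, 8, 9} — 8 values for 8 variables — and 2 appears only in g's list, so g = 2.
b and d between them cover only {3, 4} — a naked pair. Remove those values from c, e, f.
e must be 7 (only option left). Strike 7 from c, h.
That leaves f = 9. So h can't be 9.
So 8 goes to h.

h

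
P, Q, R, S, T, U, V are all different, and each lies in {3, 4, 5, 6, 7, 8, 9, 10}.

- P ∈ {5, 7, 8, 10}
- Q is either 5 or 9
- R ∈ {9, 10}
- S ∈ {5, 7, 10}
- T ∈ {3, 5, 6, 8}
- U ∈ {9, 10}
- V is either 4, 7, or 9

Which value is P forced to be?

R and U between them cover only {9, 10} — a naked pair. Remove those values from P, Q, S, V.
Q's domain is down to {5}, so Q = 5. Remove 5 from P, S, T.
S must be 7 (only option left). Eliminate 7 elsewhere: P, V.
So P = 8.

8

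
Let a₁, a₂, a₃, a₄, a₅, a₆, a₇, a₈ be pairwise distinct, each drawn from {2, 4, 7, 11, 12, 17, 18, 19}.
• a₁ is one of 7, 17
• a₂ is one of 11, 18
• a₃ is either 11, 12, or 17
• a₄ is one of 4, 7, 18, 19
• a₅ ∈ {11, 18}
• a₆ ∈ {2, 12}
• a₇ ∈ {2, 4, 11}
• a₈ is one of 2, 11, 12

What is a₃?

Among the 8 variables, 19 fits only a₄ (and all 8 values in {2, 4, 7, 11, 12, 17, 18, 19} must be used), so a₄ = 19.
Among the 7 still-open variables, 4 fits only a₇ (and all 7 values in {2, 4, 7, 11, 12, 17, 18} must be used), so a₇ = 4.
The 6 still-open variables draw from only 6 values {2, 7, 11, 12, 17, 18}, so each is used; only a₁ can be 7, hence a₁ = 7.
The 5 still-open variables draw from only 5 values {2, 11, 12, 17, 18}, so each is used; only a₃ can be 17, hence a₃ = 17.

17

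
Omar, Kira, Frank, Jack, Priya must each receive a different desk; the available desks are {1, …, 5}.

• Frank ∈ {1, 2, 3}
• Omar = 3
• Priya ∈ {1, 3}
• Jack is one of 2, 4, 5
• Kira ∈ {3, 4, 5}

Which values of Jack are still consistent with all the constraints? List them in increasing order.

4, 5

Omar must be 3 (only option left). Eliminate 3 elsewhere: Kira, Frank, Priya.
That leaves Priya = 1. Remove 1 from Frank.
Frank must be 2 (only option left). So Jack can't be 2.
No further eliminations apply; Jack can still be any of 4, 5.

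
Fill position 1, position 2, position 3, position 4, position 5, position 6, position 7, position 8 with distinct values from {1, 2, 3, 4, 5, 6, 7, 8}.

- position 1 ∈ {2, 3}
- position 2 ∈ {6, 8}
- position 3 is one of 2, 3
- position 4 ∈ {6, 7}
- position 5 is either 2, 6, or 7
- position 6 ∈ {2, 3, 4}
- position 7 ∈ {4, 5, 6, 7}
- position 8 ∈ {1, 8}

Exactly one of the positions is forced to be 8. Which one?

position 2

The 8 variables together cover exactly {1, 2, 3, 4, 5, 6, 7, 8} — 8 values for 8 variables — and 1 appears only in position 8's list, so position 8 = 1.
The 7 still-open variables draw from only 7 values {2, 3, 4, 5, 6, 7, 8}, so each is used; only position 7 can be 5, hence position 7 = 5.
The 6 still-open variables draw from only 6 values {2, 3, 4, 6, 7, 8}, so each is used; only position 6 can be 4, hence position 6 = 4.
The 5 still-open variables draw from only 5 values {2, 3, 6, 7, 8}, so each is used; only position 2 can be 8, hence position 2 = 8.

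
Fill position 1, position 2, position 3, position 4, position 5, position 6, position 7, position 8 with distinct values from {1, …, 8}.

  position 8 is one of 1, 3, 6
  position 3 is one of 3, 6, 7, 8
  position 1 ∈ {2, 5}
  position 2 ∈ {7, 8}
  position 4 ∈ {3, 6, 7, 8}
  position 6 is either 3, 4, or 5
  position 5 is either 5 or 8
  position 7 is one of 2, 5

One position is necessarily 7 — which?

position 2

Among the 8 variables, 1 fits only position 8 (and all 8 values in {1, 2, 3, 4, 5, 6, 7, 8} must be used), so position 8 = 1.
Among the 7 still-open variables, 4 fits only position 6 (and all 7 values in {2, 3, 4, 5, 6, 7, 8} must be used), so position 6 = 4.
position 1 and position 7 between them cover only {2, 5} — a naked pair. Remove those values from position 5.
position 5 has just one choice, so position 5 = 8. Remove 8 from position 2, position 3, position 4.
So 7 goes to position 2.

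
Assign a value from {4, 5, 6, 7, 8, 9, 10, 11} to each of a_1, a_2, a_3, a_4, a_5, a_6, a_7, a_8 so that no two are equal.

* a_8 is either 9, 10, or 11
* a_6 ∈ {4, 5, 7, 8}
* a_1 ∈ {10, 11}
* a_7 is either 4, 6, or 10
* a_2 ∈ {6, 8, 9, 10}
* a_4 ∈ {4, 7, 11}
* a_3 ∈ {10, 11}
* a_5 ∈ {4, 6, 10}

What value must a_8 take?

The 8 variables draw from only 8 values {4, 5, 6, 7, 8, 9, 10, 11}, so each is used; only a_6 can be 5, hence a_6 = 5.
The 7 still-open variables together cover exactly {4, 6, 7, 8, 9, 10, 11} — 7 values for 7 variables — and 7 appears only in a_4's list, so a_4 = 7.
Among the 6 still-open variables, 8 fits only a_2 (and all 6 values in {4, 6, 8, 9, 10, 11} must be used), so a_2 = 8.
The 5 still-open variables together cover exactly {4, 6, 9, 10, 11} — 5 values for 5 variables — and 9 appears only in a_8's list, so a_8 = 9.

9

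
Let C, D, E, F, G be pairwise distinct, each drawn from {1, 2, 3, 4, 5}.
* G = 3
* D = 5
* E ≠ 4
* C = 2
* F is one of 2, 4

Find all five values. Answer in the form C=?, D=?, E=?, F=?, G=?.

C=2, D=5, E=1, F=4, G=3

C has just one choice, so C = 2. Eliminate 2 elsewhere: E, F.
D must be 5 (only option left). Eliminate 5 elsewhere: E.
That leaves F = 4.
G has just one choice, so G = 3. So E can't be 3.
E has just one choice, so E = 1.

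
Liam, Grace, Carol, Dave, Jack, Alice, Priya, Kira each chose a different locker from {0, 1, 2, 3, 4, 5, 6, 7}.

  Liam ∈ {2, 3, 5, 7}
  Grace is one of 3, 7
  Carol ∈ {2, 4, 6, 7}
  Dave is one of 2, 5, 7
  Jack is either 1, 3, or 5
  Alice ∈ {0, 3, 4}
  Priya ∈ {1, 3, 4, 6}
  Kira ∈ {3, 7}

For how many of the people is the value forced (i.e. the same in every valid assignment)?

2

The 8 variables draw from only 8 values {0, 1, 2, 3, 4, 5, 6, 7}, so each is used; only Alice can be 0, hence Alice = 0.
Grace and Kira share exactly the 2 values {3, 7}; by pigeonhole those values go to them, so strike 3, 7 from Liam, Carol, Dave, Jack, Priya.
Liam and Dave share exactly the 2 values {2, 5}; by pigeonhole those values go to them, so strike 2, 5 from Carol, Jack.
Jack must be 1 (only option left). Eliminate 1 elsewhere: Priya.
Determined: Jack=1, Alice=0. The other people each still have more than one consistent value. That makes 2.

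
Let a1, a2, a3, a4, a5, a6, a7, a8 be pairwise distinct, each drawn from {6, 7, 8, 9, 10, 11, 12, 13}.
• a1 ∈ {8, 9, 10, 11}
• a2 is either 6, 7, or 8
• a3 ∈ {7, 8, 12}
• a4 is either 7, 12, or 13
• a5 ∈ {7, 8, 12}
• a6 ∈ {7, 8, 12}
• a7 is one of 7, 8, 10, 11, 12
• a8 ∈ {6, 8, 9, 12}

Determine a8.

The 8 variables draw from only 8 values {6, 7, 8, 9, 10, 11, 12, 13}, so each is used; only a4 can be 13, hence a4 = 13.
a3, a5, a6 between them cover only {7, 8, 12} — a naked triple. Remove those values from a1, a2, a7, a8.
a2's domain is down to {6}, so a2 = 6. Remove 6 from a8.
So a8 = 9.

9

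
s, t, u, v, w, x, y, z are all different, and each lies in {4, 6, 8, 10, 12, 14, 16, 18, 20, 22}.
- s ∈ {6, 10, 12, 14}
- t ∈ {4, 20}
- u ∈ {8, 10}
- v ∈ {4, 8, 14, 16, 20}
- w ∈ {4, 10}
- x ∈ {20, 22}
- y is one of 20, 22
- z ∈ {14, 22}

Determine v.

x and y between them cover only {20, 22} — a naked pair. Remove those values from t, v, z.
t's domain is down to {4}, so t = 4. Eliminate 4 elsewhere: v, w.
That leaves w = 10. Remove 10 from s, u.
z must be 14 (only option left). So s, v can't be 14.
That leaves u = 8. Remove 8 from v.
So v = 16.

16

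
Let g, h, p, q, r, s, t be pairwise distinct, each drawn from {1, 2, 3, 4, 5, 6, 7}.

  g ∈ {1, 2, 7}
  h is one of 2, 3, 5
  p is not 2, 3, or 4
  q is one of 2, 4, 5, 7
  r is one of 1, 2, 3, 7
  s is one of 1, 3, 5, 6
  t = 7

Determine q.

4

t must be 7 (only option left). Strike 7 from g, p, q, r.
The 6 still-open variables draw from only 6 values {1, 2, 3, 4, 5, 6}, so each is used; only q can be 4, hence q = 4.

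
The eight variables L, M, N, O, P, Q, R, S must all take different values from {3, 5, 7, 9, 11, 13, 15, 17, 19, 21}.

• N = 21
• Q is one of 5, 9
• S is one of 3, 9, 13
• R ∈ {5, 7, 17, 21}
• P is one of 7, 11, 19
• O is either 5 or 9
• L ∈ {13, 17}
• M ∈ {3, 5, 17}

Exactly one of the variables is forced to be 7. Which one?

R

N has just one choice, so N = 21. Remove 21 from R.
O and Q between them cover only {5, 9} — a naked pair. Remove those values from M, R, S.
The 3 variables L, M, S are confined to {3, 13, 17}, which locks those values in; drop them from R.
So 7 goes to R.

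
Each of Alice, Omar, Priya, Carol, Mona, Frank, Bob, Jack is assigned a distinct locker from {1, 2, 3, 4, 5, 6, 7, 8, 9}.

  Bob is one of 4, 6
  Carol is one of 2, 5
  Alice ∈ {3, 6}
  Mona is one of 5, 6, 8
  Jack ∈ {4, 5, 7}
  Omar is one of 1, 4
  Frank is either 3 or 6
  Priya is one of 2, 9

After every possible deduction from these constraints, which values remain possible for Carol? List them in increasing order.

Alice and Frank share exactly the 2 values {3, 6}; by pigeonhole those values go to them, so strike 3, 6 from Mona, Bob.
Bob's domain is down to {4}, so Bob = 4. So Omar, Jack can't be 4.
Omar must be 1 (only option left).
No further eliminations apply; Carol can still be any of 2, 5.

2, 5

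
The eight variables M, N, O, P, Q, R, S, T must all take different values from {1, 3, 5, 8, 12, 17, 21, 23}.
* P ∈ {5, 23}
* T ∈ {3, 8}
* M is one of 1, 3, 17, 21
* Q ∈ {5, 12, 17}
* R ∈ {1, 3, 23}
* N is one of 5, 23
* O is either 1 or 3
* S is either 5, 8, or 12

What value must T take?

Among the 8 variables, 21 fits only M (and all 8 values in {1, 3, 5, 8, 12, 17, 21, 23} must be used), so M = 21.
The 7 still-open variables together cover exactly {1, 3, 5, 8, 12, 17, 23} — 7 values for 7 variables — and 17 appears only in Q's list, so Q = 17.
The 6 still-open variables together cover exactly {1, 3, 5, 8, 12, 23} — 6 values for 6 variables — and 12 appears only in S's list, so S = 12.
Among the 5 still-open variables, 8 fits only T (and all 5 values in {1, 3, 5, 8, 23} must be used), so T = 8.

8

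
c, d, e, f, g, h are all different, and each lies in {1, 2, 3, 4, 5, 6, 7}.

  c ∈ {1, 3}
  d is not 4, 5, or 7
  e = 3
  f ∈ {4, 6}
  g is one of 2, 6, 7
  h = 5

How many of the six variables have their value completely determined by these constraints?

3

e must be 3 (only option left). Eliminate 3 elsewhere: c, d.
That leaves h = 5.
c's domain is down to {1}, so c = 1. So d can't be 1.
Determined: c=1, e=3, h=5. The other variables each still have more than one consistent value. That makes 3.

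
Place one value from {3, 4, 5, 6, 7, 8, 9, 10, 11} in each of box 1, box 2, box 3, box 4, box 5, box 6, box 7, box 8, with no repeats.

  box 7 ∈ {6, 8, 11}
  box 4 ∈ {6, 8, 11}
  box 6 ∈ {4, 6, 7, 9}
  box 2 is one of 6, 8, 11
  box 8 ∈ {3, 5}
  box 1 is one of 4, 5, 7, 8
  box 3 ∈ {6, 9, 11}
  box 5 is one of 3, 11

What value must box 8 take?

box 2, box 4, box 7 share exactly the 3 values {6, 8, 11}; by pigeonhole those values go to them, so strike 6, 8, 11 from box 1, box 3, box 5, box 6.
box 3 has just one choice, so box 3 = 9. Strike 9 from box 6.
box 5's domain is down to {3}, so box 5 = 3. So box 8 can't be 3.
So box 8 = 5.

5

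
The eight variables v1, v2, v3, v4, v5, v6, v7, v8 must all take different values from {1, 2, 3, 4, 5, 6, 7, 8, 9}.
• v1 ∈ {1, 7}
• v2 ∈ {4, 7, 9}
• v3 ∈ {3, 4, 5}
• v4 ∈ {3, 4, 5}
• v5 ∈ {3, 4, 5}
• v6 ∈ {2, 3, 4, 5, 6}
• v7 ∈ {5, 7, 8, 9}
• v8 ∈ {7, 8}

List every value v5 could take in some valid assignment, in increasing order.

3, 4, 5

v3, v4, v5 share exactly the 3 values {3, 4, 5}; by pigeonhole those values go to them, so strike 3, 4, 5 from v2, v6, v7.
The 3 variables v2, v7, v8 are confined to {7, 8, 9}, which locks those values in; drop them from v1.
v1's domain is down to {1}, so v1 = 1.
No further eliminations apply; v5 can still be any of 3, 4, 5.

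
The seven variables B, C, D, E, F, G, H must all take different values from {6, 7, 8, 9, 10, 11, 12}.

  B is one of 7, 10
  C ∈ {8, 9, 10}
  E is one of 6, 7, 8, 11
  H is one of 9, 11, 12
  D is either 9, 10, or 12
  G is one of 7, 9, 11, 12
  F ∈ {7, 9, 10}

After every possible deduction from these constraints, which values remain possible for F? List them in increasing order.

7, 9, 10

The 7 variables draw from only 7 values {6, 7, 8, 9, 10, 11, 12}, so each is used; only E can be 6, hence E = 6.
Among the 6 still-open variables, 8 fits only C (and all 6 values in {7, 8, 9, 10, 11, 12} must be used), so C = 8.
No further eliminations apply; F can still be any of 7, 9, 10.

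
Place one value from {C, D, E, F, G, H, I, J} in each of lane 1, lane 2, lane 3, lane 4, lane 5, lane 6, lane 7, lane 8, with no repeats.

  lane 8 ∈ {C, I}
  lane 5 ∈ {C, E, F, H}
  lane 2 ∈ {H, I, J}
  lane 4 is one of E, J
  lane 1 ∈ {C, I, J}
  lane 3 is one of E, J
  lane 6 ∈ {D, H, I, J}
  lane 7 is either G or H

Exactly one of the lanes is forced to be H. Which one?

lane 2

The 8 variables together cover exactly {C, D, E, F, G, H, I, J} — 8 values for 8 variables — and D appears only in lane 6's list, so lane 6 = D.
The 7 still-open variables together cover exactly {C, E, F, G, H, I, J} — 7 values for 7 variables — and F appears only in lane 5's list, so lane 5 = F.
The 6 still-open variables together cover exactly {C, E, G, H, I, J} — 6 values for 6 variables — and G appears only in lane 7's list, so lane 7 = G.
The 5 still-open variables draw from only 5 values {C, E, H, I, J}, so each is used; only lane 2 can be H, hence lane 2 = H.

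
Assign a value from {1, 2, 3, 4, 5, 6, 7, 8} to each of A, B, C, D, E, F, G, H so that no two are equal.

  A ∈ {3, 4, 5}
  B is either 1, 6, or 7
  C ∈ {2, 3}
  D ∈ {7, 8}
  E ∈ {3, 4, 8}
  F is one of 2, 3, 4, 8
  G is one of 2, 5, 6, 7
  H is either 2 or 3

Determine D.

The 8 variables together cover exactly {1, 2, 3, 4, 5, 6, 7, 8} — 8 values for 8 variables — and 1 appears only in B's list, so B = 1.
The 7 still-open variables together cover exactly {2, 3, 4, 5, 6, 7, 8} — 7 values for 7 variables — and 6 appears only in G's list, so G = 6.
Among the 6 still-open variables, 5 fits only A (and all 6 values in {2, 3, 4, 5, 7, 8} must be used), so A = 5.
The 5 still-open variables draw from only 5 values {2, 3, 4, 7, 8}, so each is used; only D can be 7, hence D = 7.

7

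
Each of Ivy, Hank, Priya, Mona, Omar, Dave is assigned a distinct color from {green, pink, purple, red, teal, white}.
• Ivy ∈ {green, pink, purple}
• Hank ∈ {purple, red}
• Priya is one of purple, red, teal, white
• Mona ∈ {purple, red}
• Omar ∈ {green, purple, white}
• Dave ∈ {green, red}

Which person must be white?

Omar

The 6 variables together cover exactly {green, pink, purple, red, teal, white} — 6 values for 6 variables — and pink appears only in Ivy's list, so Ivy = pink.
Among the 5 still-open variables, teal fits only Priya (and all 5 values in {green, purple, red, teal, white} must be used), so Priya = teal.
The 4 still-open variables draw from only 4 values {green, purple, red, white}, so each is used; only Omar can be white, hence Omar = white.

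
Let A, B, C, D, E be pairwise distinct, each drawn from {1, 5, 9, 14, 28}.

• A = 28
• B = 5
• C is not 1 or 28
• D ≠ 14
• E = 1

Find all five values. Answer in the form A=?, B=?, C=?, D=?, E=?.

A=28, B=5, C=14, D=9, E=1

A has just one choice, so A = 28. Strike 28 from D.
That leaves B = 5. Remove 5 from C, D.
E has just one choice, so E = 1. Eliminate 1 elsewhere: D.
D must be 9 (only option left). Eliminate 9 elsewhere: C.
C's domain is down to {14}, so C = 14.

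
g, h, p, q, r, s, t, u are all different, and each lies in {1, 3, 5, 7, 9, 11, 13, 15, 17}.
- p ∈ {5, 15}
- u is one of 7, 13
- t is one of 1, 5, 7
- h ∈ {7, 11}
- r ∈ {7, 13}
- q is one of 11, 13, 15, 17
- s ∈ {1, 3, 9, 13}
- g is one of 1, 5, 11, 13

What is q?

17

r and u between them cover only {7, 13} — a naked pair. Remove those values from g, h, q, s, t.
h has just one choice, so h = 11. Remove 11 from g, q.
The 2 variables g and t are confined to {1, 5}, which locks those values in; drop them from p, s.
That leaves p = 15. Strike 15 from q.
So q = 17.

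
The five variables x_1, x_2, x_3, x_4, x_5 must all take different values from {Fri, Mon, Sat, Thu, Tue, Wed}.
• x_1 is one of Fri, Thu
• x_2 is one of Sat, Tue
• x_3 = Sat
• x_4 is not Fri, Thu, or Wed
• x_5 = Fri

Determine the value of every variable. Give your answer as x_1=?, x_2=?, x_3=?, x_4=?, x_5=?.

x_3 has just one choice, so x_3 = Sat. So x_2, x_4 can't be Sat.
x_5's domain is down to {Fri}, so x_5 = Fri. Eliminate Fri elsewhere: x_1.
x_1 must be Thu (only option left).
x_2 must be Tue (only option left). Strike Tue from x_4.
x_4's domain is down to {Mon}, so x_4 = Mon.

x_1=Thu, x_2=Tue, x_3=Sat, x_4=Mon, x_5=Fri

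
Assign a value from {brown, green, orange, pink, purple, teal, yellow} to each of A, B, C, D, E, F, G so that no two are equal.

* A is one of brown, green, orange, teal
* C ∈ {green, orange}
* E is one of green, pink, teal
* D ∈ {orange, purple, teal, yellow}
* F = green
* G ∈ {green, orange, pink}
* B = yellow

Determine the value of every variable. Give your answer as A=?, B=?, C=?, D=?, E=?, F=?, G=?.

A=brown, B=yellow, C=orange, D=purple, E=teal, F=green, G=pink

B has just one choice, so B = yellow. Eliminate yellow elsewhere: D.
F's domain is down to {green}, so F = green. Remove green from A, C, E, G.
C's domain is down to {orange}, so C = orange. So A, D, G can't be orange.
G must be pink (only option left). Strike pink from E.
E's domain is down to {teal}, so E = teal. Remove teal from A, D.
A's domain is down to {brown}, so A = brown.
D must be purple (only option left).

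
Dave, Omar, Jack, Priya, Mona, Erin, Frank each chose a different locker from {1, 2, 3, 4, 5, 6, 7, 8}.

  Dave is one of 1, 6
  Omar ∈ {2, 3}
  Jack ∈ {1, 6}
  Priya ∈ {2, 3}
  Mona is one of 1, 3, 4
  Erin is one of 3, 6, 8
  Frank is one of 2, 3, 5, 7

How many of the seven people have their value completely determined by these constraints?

2

Dave and Jack share exactly the 2 values {1, 6}; by pigeonhole those values go to them, so strike 1, 6 from Mona, Erin.
The 2 variables Omar and Priya are confined to {2, 3}, which locks those values in; drop them from Mona, Erin, Frank.
Mona's domain is down to {4}, so Mona = 4.
Erin's domain is down to {8}, so Erin = 8.
Determined: Mona=4, Erin=8. The other people each still have more than one consistent value. That makes 2.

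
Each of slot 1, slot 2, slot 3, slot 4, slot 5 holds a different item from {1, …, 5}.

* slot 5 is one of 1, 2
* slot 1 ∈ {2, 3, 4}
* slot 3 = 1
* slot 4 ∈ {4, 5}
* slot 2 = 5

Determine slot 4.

4

slot 2's domain is down to {5}, so slot 2 = 5. Strike 5 from slot 4.
So slot 4 = 4.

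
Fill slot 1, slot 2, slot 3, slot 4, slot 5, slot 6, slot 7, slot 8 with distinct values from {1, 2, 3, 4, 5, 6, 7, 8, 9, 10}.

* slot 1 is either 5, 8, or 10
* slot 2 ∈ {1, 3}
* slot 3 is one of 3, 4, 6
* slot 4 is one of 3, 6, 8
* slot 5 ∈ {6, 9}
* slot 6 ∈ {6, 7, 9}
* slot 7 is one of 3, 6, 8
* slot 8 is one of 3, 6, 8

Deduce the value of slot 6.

slot 4, slot 7, slot 8 between them cover only {3, 6, 8} — a naked triple. Remove those values from slot 1, slot 2, slot 3, slot 5, slot 6.
slot 2's domain is down to {1}, so slot 2 = 1.
slot 3's domain is down to {4}, so slot 3 = 4.
slot 5's domain is down to {9}, so slot 5 = 9. Remove 9 from slot 6.
So slot 6 = 7.

7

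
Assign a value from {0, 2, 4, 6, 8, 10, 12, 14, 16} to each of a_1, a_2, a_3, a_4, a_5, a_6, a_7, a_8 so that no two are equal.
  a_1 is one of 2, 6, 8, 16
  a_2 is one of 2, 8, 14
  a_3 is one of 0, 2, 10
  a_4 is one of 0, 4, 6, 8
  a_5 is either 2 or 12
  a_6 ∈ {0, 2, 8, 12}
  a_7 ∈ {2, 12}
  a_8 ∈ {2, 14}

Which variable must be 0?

a_5 and a_7 between them cover only {2, 12} — a naked pair. Remove those values from a_1, a_2, a_3, a_6, a_8.
a_8 must be 14 (only option left). Eliminate 14 elsewhere: a_2.
a_2 has just one choice, so a_2 = 8. Remove 8 from a_1, a_4, a_6.
So 0 goes to a_6.

a_6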